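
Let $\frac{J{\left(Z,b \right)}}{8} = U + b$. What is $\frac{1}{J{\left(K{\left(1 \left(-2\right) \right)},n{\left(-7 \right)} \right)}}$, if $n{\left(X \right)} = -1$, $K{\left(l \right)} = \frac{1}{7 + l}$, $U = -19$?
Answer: $- \frac{1}{160} \approx -0.00625$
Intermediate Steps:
$J{\left(Z,b \right)} = -152 + 8 b$ ($J{\left(Z,b \right)} = 8 \left(-19 + b\right) = -152 + 8 b$)
$\frac{1}{J{\left(K{\left(1 \left(-2\right) \right)},n{\left(-7 \right)} \right)}} = \frac{1}{-152 + 8 \left(-1\right)} = \frac{1}{-152 - 8} = \frac{1}{-160} = - \frac{1}{160}$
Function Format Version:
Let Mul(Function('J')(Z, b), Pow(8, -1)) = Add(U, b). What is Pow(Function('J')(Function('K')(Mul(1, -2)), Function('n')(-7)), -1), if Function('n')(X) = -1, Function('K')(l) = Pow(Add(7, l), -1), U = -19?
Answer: Rational(-1, 160) ≈ -0.0062500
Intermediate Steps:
Function('J')(Z, b) = Add(-152, Mul(8, b)) (Function('J')(Z, b) = Mul(8, Add(-19, b)) = Add(-152, Mul(8, b)))
Pow(Function('J')(Function('K')(Mul(1, -2)), Function('n')(-7)), -1) = Pow(Add(-152, Mul(8, -1)), -1) = Pow(Add(-152, -8), -1) = Pow(-160, -1) = Rational(-1, 160)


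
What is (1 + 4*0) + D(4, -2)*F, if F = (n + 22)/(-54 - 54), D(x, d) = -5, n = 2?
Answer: 19/9 ≈ 2.1111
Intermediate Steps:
F = -2/9 (F = (2 + 22)/(-54 - 54) = 24/(-108) = 24*(-1/108) = -2/9 ≈ -0.22222)
(1 + 4*0) + D(4, -2)*F = (1 + 4*0) - 5*(-2/9) = (1 + 0) + 10/9 = 1 + 10/9 = 19/9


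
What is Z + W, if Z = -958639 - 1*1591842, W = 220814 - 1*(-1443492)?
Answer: -886175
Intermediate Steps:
W = 1664306 (W = 220814 + 1443492 = 1664306)
Z = -2550481 (Z = -958639 - 1591842 = -2550481)
Z + W = -2550481 + 1664306 = -886175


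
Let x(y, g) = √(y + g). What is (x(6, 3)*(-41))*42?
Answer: -5166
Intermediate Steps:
x(y, g) = √(g + y)
(x(6, 3)*(-41))*42 = (√(3 + 6)*(-41))*42 = (√9*(-41))*42 = (3*(-41))*42 = -123*42 = -5166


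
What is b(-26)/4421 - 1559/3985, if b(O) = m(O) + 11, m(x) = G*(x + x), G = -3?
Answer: -6226844/17617685 ≈ -0.35344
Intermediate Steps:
m(x) = -6*x (m(x) = -3*(x + x) = -6*x)
b(O) = 11 - 6*O (b(O) = -6*O + 11 = 11 - 6*O)
b(-26)/4421 - 1559/3985 = (11 - 6*(-26))/4421 - 1559/3985 = (11 + 156)*(1/4421) - 1559*1/3985 = 167*(1/4421) - 1559/3985 = 167/4421 - 1559/3985 = -6226844/17617685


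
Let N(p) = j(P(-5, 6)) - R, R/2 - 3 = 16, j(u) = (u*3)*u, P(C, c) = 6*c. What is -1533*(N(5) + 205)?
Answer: -6216315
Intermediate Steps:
j(u) = 3*u**2 (j(u) = (3*u)*u = 3*u**2)
R = 38 (R = 6 + 2*16 = 6 + 32 = 38)
N(p) = 3850 (N(p) = 3*(6*6)**2 - 1*38 = 3*36**2 - 38 = 3*1296 - 38 = 3888 - 38 = 3850)
-1533*(N(5) + 205) = -1533*(3850 + 205) = -1533*4055 = -6216315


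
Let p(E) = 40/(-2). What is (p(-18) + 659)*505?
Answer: 322695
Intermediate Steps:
p(E) = -20 (p(E) = 40*(-½) = -20)
(p(-18) + 659)*505 = (-20 + 659)*505 = 639*505 = 322695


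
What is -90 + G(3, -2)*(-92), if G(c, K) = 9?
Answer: -918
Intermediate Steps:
-90 + G(3, -2)*(-92) = -90 + 9*(-92) = -90 - 828 = -918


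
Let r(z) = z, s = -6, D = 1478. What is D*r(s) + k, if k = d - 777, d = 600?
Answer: -9045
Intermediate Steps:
k = -177 (k = 600 - 777 = -177)
D*r(s) + k = 1478*(-6) - 177 = -8868 - 177 = -9045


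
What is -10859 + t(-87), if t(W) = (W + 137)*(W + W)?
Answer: -19559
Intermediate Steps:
t(W) = 2*W*(137 + W) (t(W) = (137 + W)*(2*W) = 2*W*(137 + W))
-10859 + t(-87) = -10859 + 2*(-87)*(137 - 87) = -10859 + 2*(-87)*50 = -10859 - 8700 = -19559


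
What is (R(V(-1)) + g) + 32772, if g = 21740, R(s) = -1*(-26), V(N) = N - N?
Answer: 54538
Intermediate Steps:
V(N) = 0
R(s) = 26
(R(V(-1)) + g) + 32772 = (26 + 21740) + 32772 = 21766 + 32772 = 54538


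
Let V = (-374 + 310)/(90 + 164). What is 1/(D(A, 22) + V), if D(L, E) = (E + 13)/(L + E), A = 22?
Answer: 5588/3037 ≈ 1.8400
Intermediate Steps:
D(L, E) = (13 + E)/(E + L)
V = -32/127 (V = -64/254 = -64*1/254 = -32/127 ≈ -0.25197)
1/(D(A, 22) + V) = 1/((13 + 22)/(22 + 22) - 32/127) = 1/(35/44 - 32/127) = 1/(3037/5588) = 5588/3037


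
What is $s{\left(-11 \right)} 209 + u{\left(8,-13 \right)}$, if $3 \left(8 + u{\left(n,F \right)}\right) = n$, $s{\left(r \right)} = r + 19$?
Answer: $\frac{5000}{3} \approx 1666.7$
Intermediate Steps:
$s{\left(r \right)} = 19 + r$
$u{\left(n,F \right)} = -8 + \frac{n}{3}$
$s{\left(-11 \right)} 209 + u{\left(8,-13 \right)} = \left(19 - 11\right) 209 + \left(-8 + \frac{1}{3} \cdot 8\right) = 8 \cdot 209 + \left(-8 + \frac{8}{3}\right) = 1672 - \frac{16}{3} = \frac{5000}{3}$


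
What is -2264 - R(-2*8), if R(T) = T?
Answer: -2248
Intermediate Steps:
-2264 - R(-2*8) = -2264 - (-2)*8 = -2264 - 1*(-16) = -2264 + 16 = -2248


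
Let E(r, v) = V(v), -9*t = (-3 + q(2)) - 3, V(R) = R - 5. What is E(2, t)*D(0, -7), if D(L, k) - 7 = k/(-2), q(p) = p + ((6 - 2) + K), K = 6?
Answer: -119/2 ≈ -59.500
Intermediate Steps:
q(p) = 10 + p (q(p) = p + ((6 - 2) + 6) = p + (4 + 6) = p + 10 = 10 + p)
V(R) = -5 + R
D(L, k) = 7 - k/2 (D(L, k) = 7 + k/(-2) = 7 + k*(-½) = 7 - k/2)
t = -⅔ (t = -((-3 + (10 + 2)) - 3)/9 = -((-3 + 12) - 3)/9 = -(9 - 3)/9 = -⅑*6 = -⅔ ≈ -0.66667)
E(r, v) = -5 + v
E(2, t)*D(0, -7) = (-5 - ⅔)*(7 - ½*(-7)) = -17*(7 + 7/2)/3 = -17/3*21/2 = -119/2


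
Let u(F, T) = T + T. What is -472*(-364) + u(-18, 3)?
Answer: 171814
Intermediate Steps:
u(F, T) = 2*T
-472*(-364) + u(-18, 3) = -472*(-364) + 2*3 = 171808 + 6 = 171814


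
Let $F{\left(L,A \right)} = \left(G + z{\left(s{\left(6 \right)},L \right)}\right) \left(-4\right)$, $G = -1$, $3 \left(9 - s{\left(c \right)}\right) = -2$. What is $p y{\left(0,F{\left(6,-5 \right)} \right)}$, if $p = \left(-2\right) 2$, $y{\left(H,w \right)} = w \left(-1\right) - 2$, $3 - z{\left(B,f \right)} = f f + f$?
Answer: $648$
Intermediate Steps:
$s{\left(c \right)} = \frac{29}{3}$ ($s{\left(c \right)} = 9 - - \frac{2}{3} = 9 + \frac{2}{3} = \frac{29}{3}$)
$z{\left(B,f \right)} = 3 - f - f^{2}$ ($z{\left(B,f \right)} = 3 - \left(f f + f\right) = 3 - \left(f^{2} + f\right) = 3 - \left(f + f^{2}\right) = 3 - f - f^{2}$)
$F{\left(L,A \right)} = -8 + 4 L + 4 L^{2}$ ($F{\left(L,A \right)} = \left(-1 - \left(-3 + L + L^{2}\right)\right) \left(-4\right) = \left(2 - L - L^{2}\right) \left(-4\right) = -8 + 4 L + 4 L^{2}$)
$y{\left(H,w \right)} = -2 - w$ ($y{\left(H,w \right)} = - w - 2 = -2 - w$)
$p = -4$
$p y{\left(0,F{\left(6,-5 \right)} \right)} = - 4 \left(-2 - \left(-8 + 4 \cdot 6 + 4 \cdot 6^{2}\right)\right) = - 4 \left(-2 - \left(-8 + 24 + 4 \cdot 36\right)\right) = - 4 \left(-2 - \left(-8 + 24 + 144\right)\right) = - 4 \left(-2 - 160\right) = \left(-4\right) \left(-162\right) = 648$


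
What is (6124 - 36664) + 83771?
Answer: 53231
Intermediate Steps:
(6124 - 36664) + 83771 = -30540 + 83771 = 53231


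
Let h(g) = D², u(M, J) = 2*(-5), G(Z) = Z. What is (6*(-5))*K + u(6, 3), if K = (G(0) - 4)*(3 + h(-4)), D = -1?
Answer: 470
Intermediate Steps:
u(M, J) = -10
h(g) = 1 (h(g) = (-1)² = 1)
K = -16 (K = (0 - 4)*(3 + 1) = -4*4 = -16)
(6*(-5))*K + u(6, 3) = (6*(-5))*(-16) - 10 = -30*(-16) - 10 = 480 - 10 = 470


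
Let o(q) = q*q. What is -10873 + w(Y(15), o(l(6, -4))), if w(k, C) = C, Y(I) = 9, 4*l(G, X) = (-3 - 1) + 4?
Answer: -10873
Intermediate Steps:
l(G, X) = 0 (l(G, X) = ((-3 - 1) + 4)/4 = (-4 + 4)/4 = (¼)*0 = 0)
o(q) = q²
-10873 + w(Y(15), o(l(6, -4))) = -10873 + 0² = -10873 + 0 = -10873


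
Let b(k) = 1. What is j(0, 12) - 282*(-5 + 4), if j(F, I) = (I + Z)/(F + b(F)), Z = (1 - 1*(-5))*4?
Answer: 318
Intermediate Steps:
Z = 24 (Z = (1 + 5)*4 = 6*4 = 24)
j(F, I) = (24 + I)/(1 + F) (j(F, I) = (I + 24)/(F + 1) = (24 + I)/(1 + F))
j(0, 12) - 282*(-5 + 4) = (24 + 12)/(1 + 0) - 282*(-5 + 4) = 36/1 - 282*(-1) = 1*36 - 47*(-6) = 36 + 282 = 318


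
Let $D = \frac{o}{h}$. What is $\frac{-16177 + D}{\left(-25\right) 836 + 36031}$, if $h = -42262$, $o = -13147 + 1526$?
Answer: $- \frac{683660753}{639466322} \approx -1.0691$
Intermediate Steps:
$o = -11621$
$D = \frac{11621}{42262}$ ($D = - \frac{11621}{-42262} = \left(-11621\right) \left(- \frac{1}{42262}\right) = \frac{11621}{42262} \approx 0.27498$)
$\frac{-16177 + D}{\left(-25\right) 836 + 36031} = \frac{-16177 + \frac{11621}{42262}}{\left(-25\right) 836 + 36031} = - \frac{683660753}{42262 \left(-20900 + 36031\right)} = - \frac{683660753}{42262 \cdot 15131} = \left(- \frac{683660753}{42262}\right) \frac{1}{15131} = - \frac{683660753}{639466322}$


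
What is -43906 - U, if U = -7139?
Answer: -36767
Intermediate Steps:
-43906 - U = -43906 - 1*(-7139) = -43906 + 7139 = -36767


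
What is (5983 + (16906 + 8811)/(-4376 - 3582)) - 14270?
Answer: -65973663/7958 ≈ -8290.2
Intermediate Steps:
(5983 + (16906 + 8811)/(-4376 - 3582)) - 14270 = (5983 + 25717/(-7958)) - 14270 = (5983 + 25717*(-1/7958)) - 14270 = (5983 - 25717/7958) - 14270 = 47586997/7958 - 14270 = -65973663/7958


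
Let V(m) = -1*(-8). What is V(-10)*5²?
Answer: 200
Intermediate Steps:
V(m) = 8
V(-10)*5² = 8*5² = 8*25 = 200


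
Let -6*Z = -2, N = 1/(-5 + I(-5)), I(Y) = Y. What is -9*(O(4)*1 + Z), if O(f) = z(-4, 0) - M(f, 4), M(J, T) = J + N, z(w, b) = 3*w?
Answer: 1401/10 ≈ 140.10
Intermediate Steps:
N = -⅒ (N = 1/(-5 - 5) = 1/(-10) = -⅒ ≈ -0.10000)
M(J, T) = -⅒ + J (M(J, T) = J - ⅒ = -⅒ + J)
Z = ⅓ (Z = -⅙*(-2) = ⅓ ≈ 0.33333)
O(f) = -119/10 - f (O(f) = 3*(-4) - (-⅒ + f) = -12 + (⅒ - f) = -119/10 - f)
-9*(O(4)*1 + Z) = -9*((-119/10 - 1*4)*1 + ⅓) = -9*((-119/10 - 4)*1 + ⅓) = -9*(-159/10*1 + ⅓) = -9*(-159/10 + ⅓) = -9*(-467/30) = 1401/10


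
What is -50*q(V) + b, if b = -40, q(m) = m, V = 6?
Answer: -340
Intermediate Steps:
-50*q(V) + b = -50*6 - 40 = -300 - 40 = -340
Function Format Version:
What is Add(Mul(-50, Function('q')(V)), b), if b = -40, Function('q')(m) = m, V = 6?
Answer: -340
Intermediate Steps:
Add(Mul(-50, Function('q')(V)), b) = Add(Mul(-50, 6), -40) = Add(-300, -40) = -340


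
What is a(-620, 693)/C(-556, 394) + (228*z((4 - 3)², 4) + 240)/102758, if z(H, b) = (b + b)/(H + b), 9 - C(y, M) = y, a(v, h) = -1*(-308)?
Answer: 15995588/29029135 ≈ 0.55102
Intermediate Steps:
a(v, h) = 308
C(y, M) = 9 - y
z(H, b) = 2*b/(H + b) (z(H, b) = (2*b)/(H + b) = 2*b/(H + b))
a(-620, 693)/C(-556, 394) + (228*z((4 - 3)², 4) + 240)/102758 = 308/(9 - 1*(-556)) + (228*(2*4/((4 - 3)² + 4)) + 240)/102758 = 308/(9 + 556) + (228*(2*4/(1² + 4)) + 240)*(1/102758) = 308/565 + (228*(2*4/(1 + 4)) + 240)*(1/102758) = 308*(1/565) + (228*(2*4/5) + 240)*(1/102758) = 308/565 + (228*(2*4*(⅕)) + 240)*(1/102758) = 308/565 + (228*(8/5) + 240)*(1/102758) = 308/565 + (1824/5 + 240)*(1/102758) = 308/565 + (3024/5)*(1/102758) = 308/565 + 1512/256895 = 15995588/29029135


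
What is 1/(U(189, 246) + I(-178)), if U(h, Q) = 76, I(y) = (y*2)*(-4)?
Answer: 1/1500 ≈ 0.00066667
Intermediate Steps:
I(y) = -8*y (I(y) = (2*y)*(-4) = -8*y)
1/(U(189, 246) + I(-178)) = 1/(76 - 8*(-178)) = 1/(76 + 1424) = 1/1500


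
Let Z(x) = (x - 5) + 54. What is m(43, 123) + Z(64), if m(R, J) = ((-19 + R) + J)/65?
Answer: 7492/65 ≈ 115.26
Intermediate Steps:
m(R, J) = -19/65 + J/65 + R/65 (m(R, J) = (-19 + J + R)*(1/65) = -19/65 + J/65 + R/65)
Z(x) = 49 + x (Z(x) = (-5 + x) + 54 = 49 + x)
m(43, 123) + Z(64) = (-19/65 + (1/65)*123 + (1/65)*43) + (49 + 64) = (-19/65 + 123/65 + 43/65) + 113 = 147/65 + 113 = 7492/65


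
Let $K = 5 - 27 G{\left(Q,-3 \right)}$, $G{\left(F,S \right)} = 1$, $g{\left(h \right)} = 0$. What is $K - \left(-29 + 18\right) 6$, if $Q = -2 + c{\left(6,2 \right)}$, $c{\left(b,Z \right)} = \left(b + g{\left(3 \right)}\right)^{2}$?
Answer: $44$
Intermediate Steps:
$c{\left(b,Z \right)} = b^{2}$ ($c{\left(b,Z \right)} = \left(b + 0\right)^{2} = b^{2}$)
$Q = 34$ ($Q = -2 + 6^{2} = -2 + 36 = 34$)
$K = -22$ ($K = 5 - 27 = -22$)
$K - \left(-29 + 18\right) 6 = -22 - \left(-29 + 18\right) 6 = -22 - \left(-11\right) 6 = -22 - -66 = -22 + 66 = 44$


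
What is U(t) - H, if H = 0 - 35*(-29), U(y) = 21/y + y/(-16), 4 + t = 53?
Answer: -113975/112 ≈ -1017.6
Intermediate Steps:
t = 49 (t = -4 + 53 = 49)
U(y) = 21/y - y/16 (U(y) = 21/y + y*(-1/16) = 21/y - y/16)
H = 1015 (H = 0 + 1015 = 1015)
U(t) - H = (21/49 - 1/16*49) - 1*1015 = (21*(1/49) - 49/16) - 1015 = (3/7 - 49/16) - 1015 = -295/112 - 1015 = -113975/112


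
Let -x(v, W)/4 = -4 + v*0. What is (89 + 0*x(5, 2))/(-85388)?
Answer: -89/85388 ≈ -0.0010423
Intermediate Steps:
x(v, W) = 16 (x(v, W) = -4*(-4 + v*0) = -4*(-4 + 0) = -4*(-4) = 16)
(89 + 0*x(5, 2))/(-85388) = (89 + 0*16)/(-85388) = (89 + 0)*(-1/85388) = 89*(-1/85388) = -89/85388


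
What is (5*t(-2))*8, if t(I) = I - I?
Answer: 0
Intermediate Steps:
t(I) = 0
(5*t(-2))*8 = (5*0)*8 = 0*8 = 0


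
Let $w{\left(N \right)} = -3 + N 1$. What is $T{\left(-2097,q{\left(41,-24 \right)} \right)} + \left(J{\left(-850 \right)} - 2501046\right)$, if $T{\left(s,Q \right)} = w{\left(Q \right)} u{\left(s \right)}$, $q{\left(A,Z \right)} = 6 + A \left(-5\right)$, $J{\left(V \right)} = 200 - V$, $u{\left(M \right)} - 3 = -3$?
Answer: $-2499996$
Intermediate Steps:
$u{\left(M \right)} = 0$ ($u{\left(M \right)} = 3 - 3 = 0$)
$w{\left(N \right)} = -3 + N$
$q{\left(A,Z \right)} = 6 - 5 A$
$T{\left(s,Q \right)} = 0$ ($T{\left(s,Q \right)} = \left(-3 + Q\right) 0 = 0$)
$T{\left(-2097,q{\left(41,-24 \right)} \right)} + \left(J{\left(-850 \right)} - 2501046\right) = 0 + \left(\left(200 - -850\right) - 2501046\right) = 0 + \left(\left(200 + 850\right) - 2501046\right) = 0 + \left(1050 - 2501046\right) = 0 - 2499996 = -2499996$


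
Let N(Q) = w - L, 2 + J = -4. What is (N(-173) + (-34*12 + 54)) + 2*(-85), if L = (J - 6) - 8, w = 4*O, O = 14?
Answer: -448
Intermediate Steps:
J = -6 (J = -2 - 4 = -6)
w = 56 (w = 4*14 = 56)
L = -20 (L = (-6 - 6) - 8 = -12 - 8 = -20)
N(Q) = 76 (N(Q) = 56 - 1*(-20) = 56 + 20 = 76)
(N(-173) + (-34*12 + 54)) + 2*(-85) = (76 + (-34*12 + 54)) + 2*(-85) = (76 + (-408 + 54)) - 170 = (76 - 354) - 170 = -278 - 170 = -448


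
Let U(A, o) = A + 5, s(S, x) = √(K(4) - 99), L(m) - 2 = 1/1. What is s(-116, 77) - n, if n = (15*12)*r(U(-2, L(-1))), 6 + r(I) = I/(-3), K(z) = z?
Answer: 1260 + I*√95 ≈ 1260.0 + 9.7468*I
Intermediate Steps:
L(m) = 3 (L(m) = 2 + 1/1 = 2 + 1 = 3)
s(S, x) = I*√95 (s(S, x) = √(4 - 99) = √(-95) = I*√95)
U(A, o) = 5 + A
r(I) = -6 - I/3 (r(I) = -6 + I/(-3) = -6 + I*(-⅓) = -6 - I/3)
n = -1260 (n = (15*12)*(-6 - (5 - 2)/3) = 180*(-6 - ⅓*3) = 180*(-6 - 1) = 180*(-7) = -1260)
s(-116, 77) - n = I*√95 - 1*(-1260) = I*√95 + 1260 = 1260 + I*√95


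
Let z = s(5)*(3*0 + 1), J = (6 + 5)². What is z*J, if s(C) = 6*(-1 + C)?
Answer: 2904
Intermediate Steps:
s(C) = -6 + 6*C
J = 121 (J = 11² = 121)
z = 24 (z = (-6 + 6*5)*(3*0 + 1) = (-6 + 30)*(0 + 1) = 24*1 = 24)
z*J = 24*121 = 2904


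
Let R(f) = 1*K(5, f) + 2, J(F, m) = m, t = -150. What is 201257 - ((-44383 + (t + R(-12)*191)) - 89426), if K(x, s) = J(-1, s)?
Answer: 337126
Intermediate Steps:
K(x, s) = s
R(f) = 2 + f (R(f) = 1*f + 2 = f + 2 = 2 + f)
201257 - ((-44383 + (t + R(-12)*191)) - 89426) = 201257 - ((-44383 + (-150 + (2 - 12)*191)) - 89426) = 201257 - ((-44383 + (-150 - 10*191)) - 89426) = 201257 - ((-44383 + (-150 - 1910)) - 89426) = 201257 - ((-44383 - 2060) - 89426) = 201257 - (-46443 - 89426) = 201257 - 1*(-135869) = 201257 + 135869 = 337126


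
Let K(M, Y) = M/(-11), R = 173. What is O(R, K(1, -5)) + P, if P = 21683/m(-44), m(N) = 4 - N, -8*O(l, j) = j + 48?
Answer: 235351/528 ≈ 445.74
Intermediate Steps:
K(M, Y) = -M/11 (K(M, Y) = M*(-1/11) = -M/11)
O(l, j) = -6 - j/8 (O(l, j) = -(j + 48)/8 = -(48 + j)/8 = -6 - j/8)
P = 21683/48 (P = 21683/(4 - 1*(-44)) = 21683/(4 + 44) = 21683/48 ≈ 451.73)
O(R, K(1, -5)) + P = (-6 - (-1)/88) + 21683/48 = (-6 - 1/8*(-1/11)) + 21683/48 = (-6 + 1/88) + 21683/48 = -527/88 + 21683/48 = 235351/528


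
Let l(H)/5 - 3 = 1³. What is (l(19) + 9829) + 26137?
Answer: 35986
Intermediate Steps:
l(H) = 20 (l(H) = 15 + 5*1³ = 15 + 5*1 = 15 + 5 = 20)
(l(19) + 9829) + 26137 = (20 + 9829) + 26137 = 9849 + 26137 = 35986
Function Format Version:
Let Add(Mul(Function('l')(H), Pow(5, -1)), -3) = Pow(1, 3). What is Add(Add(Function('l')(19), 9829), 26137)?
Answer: 35986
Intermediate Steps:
Function('l')(H) = 20 (Function('l')(H) = Add(15, Mul(5, Pow(1, 3))) = Add(15, Mul(5, 1)) = Add(15, 5) = 20)
Add(Add(Function('l')(19), 9829), 26137) = Add(Add(20, 9829), 26137) = Add(9849, 26137) = 35986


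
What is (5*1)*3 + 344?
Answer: 359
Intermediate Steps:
(5*1)*3 + 344 = 5*3 + 344 = 15 + 344 = 359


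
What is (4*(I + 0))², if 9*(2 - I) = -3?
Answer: 784/9 ≈ 87.111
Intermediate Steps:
I = 7/3 (I = 2 - ⅑*(-3) = 2 + ⅓ = 7/3 ≈ 2.3333)
(4*(I + 0))² = (4*(7/3 + 0))² = (4*(7/3))² = (28/3)² = 784/9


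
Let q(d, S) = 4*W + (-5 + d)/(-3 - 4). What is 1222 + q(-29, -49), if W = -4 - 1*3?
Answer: 8392/7 ≈ 1198.9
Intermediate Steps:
W = -7 (W = -4 - 3 = -7)
q(d, S) = -191/7 - d/7 (q(d, S) = 4*(-7) + (-5 + d)/(-3 - 4) = -28 + (-5 + d)/(-7) = -28 + (-5 + d)*(-⅐) = -28 + (5/7 - d/7) = -191/7 - d/7)
1222 + q(-29, -49) = 1222 + (-191/7 - ⅐*(-29)) = 1222 + (-191/7 + 29/7) = 1222 - 162/7 = 8392/7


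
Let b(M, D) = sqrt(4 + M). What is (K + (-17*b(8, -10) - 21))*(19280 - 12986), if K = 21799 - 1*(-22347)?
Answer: 277722750 - 213996*sqrt(3) ≈ 2.7735e+8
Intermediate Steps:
K = 44146 (K = 21799 + 22347 = 44146)
(K + (-17*b(8, -10) - 21))*(19280 - 12986) = (44146 + (-17*sqrt(4 + 8) - 21))*(19280 - 12986) = (44146 + (-34*sqrt(3) - 21))*6294 = (44146 + (-21 - 34*sqrt(3)))*6294 = (44125 - 34*sqrt(3))*6294 = 277722750 - 213996*sqrt(3)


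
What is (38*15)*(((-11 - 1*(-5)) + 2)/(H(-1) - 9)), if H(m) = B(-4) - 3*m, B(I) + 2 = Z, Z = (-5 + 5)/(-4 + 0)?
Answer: 285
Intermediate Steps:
Z = 0 (Z = 0/(-4) = 0*(-¼) = 0)
B(I) = -2 (B(I) = -2 + 0 = -2)
H(m) = -2 - 3*m
(38*15)*(((-11 - 1*(-5)) + 2)/(H(-1) - 9)) = (38*15)*(((-11 - 1*(-5)) + 2)/((-2 - 3*(-1)) - 9)) = 570*(((-11 + 5) + 2)/((-2 + 3) - 9)) = 570*((-6 + 2)/(1 - 9)) = 570*(-4/(-8)) = 570*(-4*(-⅛)) = 570*(½) = 285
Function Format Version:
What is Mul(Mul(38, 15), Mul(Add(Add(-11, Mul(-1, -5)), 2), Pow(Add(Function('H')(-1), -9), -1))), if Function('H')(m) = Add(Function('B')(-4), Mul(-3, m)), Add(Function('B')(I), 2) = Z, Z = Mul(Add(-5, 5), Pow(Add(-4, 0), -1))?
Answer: 285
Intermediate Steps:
Z = 0 (Z = Mul(0, Pow(-4, -1)) = Mul(0, Rational(-1, 4)) = 0)
Function('B')(I) = -2 (Function('B')(I) = Add(-2, 0) = -2)
Function('H')(m) = Add(-2, Mul(-3, m))
Mul(Mul(38, 15), Mul(Add(Add(-11, Mul(-1, -5)), 2), Pow(Add(Function('H')(-1), -9), -1))) = Mul(Mul(38, 15), Mul(Add(Add(-11, Mul(-1, -5)), 2), Pow(Add(Add(-2, Mul(-3, -1)), -9), -1))) = Mul(570, Mul(Add(Add(-11, 5), 2), Pow(Add(Add(-2, 3), -9), -1))) = Mul(570, Mul(Add(-6, 2), Pow(Add(1, -9), -1))) = Mul(570, Mul(-4, Pow(-8, -1))) = Mul(570, Mul(-4, Rational(-1, 8))) = Mul(570, Rational(1, 2)) = 285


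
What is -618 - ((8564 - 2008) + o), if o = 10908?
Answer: -18082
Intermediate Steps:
-618 - ((8564 - 2008) + o) = -618 - ((8564 - 2008) + 10908) = -618 - (6556 + 10908) = -618 - 1*17464 = -618 - 17464 = -18082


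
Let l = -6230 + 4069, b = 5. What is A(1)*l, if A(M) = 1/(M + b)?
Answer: -2161/6 ≈ -360.17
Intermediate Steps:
l = -2161
A(M) = 1/(5 + M) (A(M) = 1/(M + 5) = 1/(5 + M))
A(1)*l = -2161/(5 + 1) = -2161/6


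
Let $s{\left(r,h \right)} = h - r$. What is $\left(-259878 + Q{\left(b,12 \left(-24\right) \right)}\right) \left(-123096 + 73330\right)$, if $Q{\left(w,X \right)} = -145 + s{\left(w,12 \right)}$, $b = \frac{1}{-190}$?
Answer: $\frac{1229272180587}{95} \approx 1.294 \cdot 10^{10}$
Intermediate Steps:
$b = - \frac{1}{190} \approx -0.0052632$
$Q{\left(w,X \right)} = -133 - w$ ($Q{\left(w,X \right)} = -145 - \left(-12 + w\right) = -133 - w$)
$\left(-259878 + Q{\left(b,12 \left(-24\right) \right)}\right) \left(-123096 + 73330\right) = \left(-259878 - \frac{25269}{190}\right) \left(-123096 + 73330\right) = \left(-259878 + \left(-133 + \frac{1}{190}\right)\right) \left(-49766\right) = \left(-259878 - \frac{25269}{190}\right) \left(-49766\right) = \left(- \frac{49402089}{190}\right) \left(-49766\right) = \frac{1229272180587}{95}$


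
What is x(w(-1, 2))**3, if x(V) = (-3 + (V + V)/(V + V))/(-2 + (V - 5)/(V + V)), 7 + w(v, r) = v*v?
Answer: 13824/2197 ≈ 6.2922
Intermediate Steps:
w(v, r) = -7 + v**2 (w(v, r) = -7 + v*v = -7 + v**2)
x(V) = -2/(-2 + (-5 + V)/(2*V)) (x(V) = (-3 + (2*V)/((2*V)))/(-2 + (-5 + V)/((2*V))) = (-3 + (2*V)*(1/(2*V)))/(-2 + (-5 + V)*(1/(2*V))) = (-3 + 1)/(-2 + (-5 + V)/(2*V)) = -2/(-2 + (-5 + V)/(2*V)))
x(w(-1, 2))**3 = (4*(-7 + (-1)**2)/(5 + 3*(-7 + (-1)**2)))**3 = (4*(-7 + 1)/(5 + 3*(-7 + 1)))**3 = (4*(-6)/(5 + 3*(-6)))**3 = (4*(-6)/(5 - 18))**3 = (4*(-6)/(-13))**3 = (4*(-6)*(-1/13))**3 = (24/13)**3 = 13824/2197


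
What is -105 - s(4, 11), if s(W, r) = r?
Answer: -116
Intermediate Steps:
-105 - s(4, 11) = -105 - 1*11 = -105 - 11 = -116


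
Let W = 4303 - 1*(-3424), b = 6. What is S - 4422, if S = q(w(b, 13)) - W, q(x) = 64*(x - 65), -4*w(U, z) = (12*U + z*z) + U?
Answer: -20261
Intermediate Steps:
w(U, z) = -13*U/4 - z²/4 (w(U, z) = -((12*U + z*z) + U)/4 = -((12*U + z²) + U)/4 = -((z² + 12*U) + U)/4 = -(z² + 13*U)/4 = -13*U/4 - z²/4)
W = 7727 (W = 4303 + 3424 = 7727)
q(x) = -4160 + 64*x (q(x) = 64*(-65 + x) = -4160 + 64*x)
S = -15839 (S = (-4160 + 64*(-13/4*6 - ¼*13²)) - 1*7727 = (-4160 + 64*(-39/2 - ¼*169)) - 7727 = (-4160 + 64*(-39/2 - 169/4)) - 7727 = (-4160 + 64*(-247/4)) - 7727 = (-4160 - 3952) - 7727 = -8112 - 7727 = -15839)
S - 4422 = -15839 - 4422 = -20261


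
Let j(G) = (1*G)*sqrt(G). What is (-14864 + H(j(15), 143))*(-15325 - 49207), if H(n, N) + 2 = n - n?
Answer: 959332712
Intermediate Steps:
j(G) = G**(3/2) (j(G) = G*sqrt(G) = G**(3/2))
H(n, N) = -2 (H(n, N) = -2 + (n - n) = -2 + 0 = -2)
(-14864 + H(j(15), 143))*(-15325 - 49207) = (-14864 - 2)*(-15325 - 49207) = -14866*(-64532) = 959332712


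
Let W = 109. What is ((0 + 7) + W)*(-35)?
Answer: -4060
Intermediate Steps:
((0 + 7) + W)*(-35) = ((0 + 7) + 109)*(-35) = (7 + 109)*(-35) = 116*(-35) = -4060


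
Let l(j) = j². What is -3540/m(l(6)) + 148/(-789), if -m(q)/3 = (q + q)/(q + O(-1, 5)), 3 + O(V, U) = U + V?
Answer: 2869757/4734 ≈ 606.20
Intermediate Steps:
O(V, U) = -3 + U + V (O(V, U) = -3 + (U + V) = -3 + U + V)
m(q) = -6*q/(1 + q) (m(q) = -3*(q + q)/(q + (-3 + 5 - 1)) = -3*2*q/(q + 1) = -3*2*q/(1 + q) = -6*q/(1 + q))
-3540/m(l(6)) + 148/(-789) = -3540/((-6*6²/(1 + 6²))) + 148/(-789) = -3540/((-6*36/(1 + 36))) + 148*(-1/789) = -3540/((-6*36/37)) - 148/789 = -3540/((-6*36*1/37)) - 148/789 = -3540/(-216/37) - 148/789 = -3540*(-37/216) - 148/789 = 10915/18 - 148/789 = 2869757/4734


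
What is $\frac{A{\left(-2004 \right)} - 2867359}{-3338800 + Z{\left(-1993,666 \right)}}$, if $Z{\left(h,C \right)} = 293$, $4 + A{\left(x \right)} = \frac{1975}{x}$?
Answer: $\frac{5746197427}{6690368028} \approx 0.85888$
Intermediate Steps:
$A{\left(x \right)} = -4 + \frac{1975}{x}$
$\frac{A{\left(-2004 \right)} - 2867359}{-3338800 + Z{\left(-1993,666 \right)}} = \frac{\left(-4 + \frac{1975}{-2004}\right) - 2867359}{-3338800 + 293} = \frac{\left(-4 + 1975 \left(- \frac{1}{2004}\right)\right) - 2867359}{-3338507} = \left(\left(-4 - \frac{1975}{2004}\right) - 2867359\right) \left(- \frac{1}{3338507}\right) = \left(- \frac{9991}{2004} - 2867359\right) \left(- \frac{1}{3338507}\right) = \left(- \frac{5746197427}{2004}\right) \left(- \frac{1}{3338507}\right) = \frac{5746197427}{6690368028}$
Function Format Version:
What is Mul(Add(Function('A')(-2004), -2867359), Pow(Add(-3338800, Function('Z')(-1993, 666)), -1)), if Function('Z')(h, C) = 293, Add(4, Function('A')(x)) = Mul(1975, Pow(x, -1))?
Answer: Rational(5746197427, 6690368028) ≈ 0.85888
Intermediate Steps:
Function('A')(x) = Add(-4, Mul(1975, Pow(x, -1)))
Mul(Add(Function('A')(-2004), -2867359), Pow(Add(-3338800, Function('Z')(-1993, 666)), -1)) = Mul(Add(Add(-4, Mul(1975, Pow(-2004, -1))), -2867359), Pow(Add(-3338800, 293), -1)) = Mul(Add(Add(-4, Mul(1975, Rational(-1, 2004))), -2867359), Pow(-3338507, -1)) = Mul(Add(Add(-4, Rational(-1975, 2004)), -2867359), Rational(-1, 3338507)) = Mul(Add(Rational(-9991, 2004), -2867359), Rational(-1, 3338507)) = Mul(Rational(-5746197427, 2004), Rational(-1, 3338507)) = Rational(5746197427, 6690368028)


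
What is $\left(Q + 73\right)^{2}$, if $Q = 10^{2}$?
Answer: $29929$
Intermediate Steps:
$Q = 100$
$\left(Q + 73\right)^{2} = \left(100 + 73\right)^{2} = 173^{2} = 29929$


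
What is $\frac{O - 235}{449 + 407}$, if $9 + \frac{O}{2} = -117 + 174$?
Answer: $- \frac{139}{856} \approx -0.16238$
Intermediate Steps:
$O = 96$ ($O = -18 + 2 \left(-117 + 174\right) = -18 + 2 \cdot 57 = -18 + 114 = 96$)
$\frac{O - 235}{449 + 407} = \frac{96 - 235}{449 + 407} = - \frac{139}{856}$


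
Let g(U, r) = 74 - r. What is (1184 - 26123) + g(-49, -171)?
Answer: -24694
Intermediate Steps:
(1184 - 26123) + g(-49, -171) = (1184 - 26123) + (74 - 1*(-171)) = -24939 + (74 + 171) = -24939 + 245 = -24694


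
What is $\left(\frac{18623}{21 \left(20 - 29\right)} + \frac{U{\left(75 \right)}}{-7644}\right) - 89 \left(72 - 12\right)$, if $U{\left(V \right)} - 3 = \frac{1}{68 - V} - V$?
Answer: $- \frac{2619041339}{481572} \approx -5438.5$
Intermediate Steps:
$U{\left(V \right)} = 3 + \frac{1}{68 - V} - V$ ($U{\left(V \right)} = 3 - \left(V - \frac{1}{68 - V}\right) = 3 + \frac{1}{68 - V} - V$)
$\left(\frac{18623}{21 \left(20 - 29\right)} + \frac{U{\left(75 \right)}}{-7644}\right) - 89 \left(72 - 12\right) = \left(\frac{18623}{21 \left(20 - 29\right)} + \frac{\frac{1}{-68 + 75} \left(-205 - 75^{2} + 71 \cdot 75\right)}{-7644}\right) - 89 \left(72 - 12\right) = \left(\frac{18623}{21 \left(-9\right)} + \frac{-205 - 5625 + 5325}{7} \left(- \frac{1}{7644}\right)\right) - 89 \cdot 60 = \left(\frac{18623}{-189} + \frac{-205 - 5625 + 5325}{7} \left(- \frac{1}{7644}\right)\right) - 5340 = \left(18623 \left(- \frac{1}{189}\right) + \frac{1}{7} \left(-505\right) \left(- \frac{1}{7644}\right)\right) - 5340 = \left(- \frac{18623}{189} - - \frac{505}{53508}\right) - 5340 = \left(- \frac{18623}{189} + \frac{505}{53508}\right) - 5340 = - \frac{47446859}{481572} - 5340 = - \frac{2619041339}{481572}$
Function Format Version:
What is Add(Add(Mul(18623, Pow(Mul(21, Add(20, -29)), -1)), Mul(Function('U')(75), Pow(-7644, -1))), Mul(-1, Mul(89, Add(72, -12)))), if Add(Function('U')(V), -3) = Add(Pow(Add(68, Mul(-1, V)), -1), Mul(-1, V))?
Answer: Rational(-2619041339, 481572) ≈ -5438.5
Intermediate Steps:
Function('U')(V) = Add(3, Pow(Add(68, Mul(-1, V)), -1), Mul(-1, V)) (Function('U')(V) = Add(3, Add(Pow(Add(68, Mul(-1, V)), -1), Mul(-1, V))) = Add(3, Pow(Add(68, Mul(-1, V)), -1), Mul(-1, V)))
Add(Add(Mul(18623, Pow(Mul(21, Add(20, -29)), -1)), Mul(Function('U')(75), Pow(-7644, -1))), Mul(-1, Mul(89, Add(72, -12)))) = Add(Add(Mul(18623, Pow(Mul(21, Add(20, -29)), -1)), Mul(Mul(Pow(Add(-68, 75), -1), Add(-205, Mul(-1, Pow(75, 2)), Mul(71, 75))), Pow(-7644, -1))), Mul(-1, Mul(89, Add(72, -12)))) = Add(Add(Mul(18623, Pow(Mul(21, -9), -1)), Mul(Mul(Pow(7, -1), Add(-205, Mul(-1, 5625), 5325)), Rational(-1, 7644))), Mul(-1, Mul(89, 60))) = Add(Add(Mul(18623, Pow(-189, -1)), Mul(Mul(Rational(1, 7), Add(-205, -5625, 5325)), Rational(-1, 7644))), Mul(-1, 5340)) = Add(Add(Mul(18623, Rational(-1, 189)), Mul(Mul(Rational(1, 7), -505), Rational(-1, 7644))), -5340) = Add(Add(Rational(-18623, 189), Mul(Rational(-505, 7), Rational(-1, 7644))), -5340) = Add(Add(Rational(-18623, 189), Rational(505, 53508)), -5340) = Add(Rational(-47446859, 481572), -5340) = Rational(-2619041339, 481572)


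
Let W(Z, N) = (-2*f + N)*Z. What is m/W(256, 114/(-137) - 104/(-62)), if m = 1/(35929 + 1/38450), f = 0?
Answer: 119195/926734478592 ≈ 1.2862e-7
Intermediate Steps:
W(Z, N) = N*Z (W(Z, N) = (-2*0 + N)*Z = (0 + N)*Z = N*Z)
m = 38450/1381470051 (m = 1/(35929 + 1/38450) = 1/(1381470051/38450) = 38450/1381470051 ≈ 2.7833e-5)
m/W(256, 114/(-137) - 104/(-62)) = 38450/(1381470051*(((114/(-137) - 104/(-62))*256))) = 38450/(1381470051*(((114*(-1/137) - 104*(-1/62))*256))) = 38450/(1381470051*(((-114/137 + 52/31)*256))) = 38450/(1381470051*(((3590/4247)*256))) = 38450/(1381470051*(919040/4247)) = (38450/1381470051)*(4247/919040) = 119195/926734478592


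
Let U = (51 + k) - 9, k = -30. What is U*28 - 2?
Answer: 334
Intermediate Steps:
U = 12 (U = (51 - 30) - 9 = 21 - 9 = 12)
U*28 - 2 = 12*28 - 2 = 336 - 2 = 334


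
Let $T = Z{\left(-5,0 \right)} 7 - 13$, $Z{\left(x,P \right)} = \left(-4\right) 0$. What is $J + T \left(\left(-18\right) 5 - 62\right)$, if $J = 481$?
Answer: $2457$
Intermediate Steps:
$Z{\left(x,P \right)} = 0$
$T = -13$ ($T = 0 \cdot 7 - 13 = 0 - 13 = -13$)
$J + T \left(\left(-18\right) 5 - 62\right) = 481 - 13 \left(\left(-18\right) 5 - 62\right) = 481 - 13 \left(-90 - 62\right) = 481 - -1976 = 481 + 1976 = 2457$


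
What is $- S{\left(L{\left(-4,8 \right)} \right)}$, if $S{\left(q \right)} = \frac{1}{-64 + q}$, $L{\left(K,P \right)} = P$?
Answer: $\frac{1}{56} \approx 0.017857$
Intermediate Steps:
$- S{\left(L{\left(-4,8 \right)} \right)} = - \frac{1}{-64 + 8} = - \frac{1}{-56} = \left(-1\right) \left(- \frac{1}{56}\right) = \frac{1}{56}$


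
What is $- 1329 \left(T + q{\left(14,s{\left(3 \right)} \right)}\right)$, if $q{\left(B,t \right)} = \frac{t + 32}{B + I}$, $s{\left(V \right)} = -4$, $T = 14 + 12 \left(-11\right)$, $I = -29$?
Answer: $\frac{796514}{5} \approx 1.593 \cdot 10^{5}$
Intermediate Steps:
$T = -118$ ($T = 14 - 132 = -118$)
$q{\left(B,t \right)} = \frac{32 + t}{-29 + B}$ ($q{\left(B,t \right)} = \frac{t + 32}{B - 29} = \frac{32 + t}{-29 + B}$)
$- 1329 \left(T + q{\left(14,s{\left(3 \right)} \right)}\right) = - 1329 \left(-118 + \frac{32 - 4}{-29 + 14}\right) = - 1329 \left(-118 + \frac{1}{-15} \cdot 28\right) = - 1329 \left(-118 - \frac{28}{15}\right) = \left(-1329\right) \left(- \frac{1798}{15}\right) = \frac{796514}{5}$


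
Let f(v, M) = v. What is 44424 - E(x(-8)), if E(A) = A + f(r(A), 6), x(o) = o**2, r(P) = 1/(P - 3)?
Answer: 2705959/61 ≈ 44360.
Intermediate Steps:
r(P) = 1/(-3 + P)
E(A) = A + 1/(-3 + A)
44424 - E(x(-8)) = 44424 - (1 + (-8)**2*(-3 + (-8)**2))/(-3 + (-8)**2) = 44424 - (1 + 64*(-3 + 64))/(-3 + 64) = 44424 - (1 + 64*61)/61 = 44424 - (1 + 3904)/61 = 44424 - 3905/61 = 2705959/61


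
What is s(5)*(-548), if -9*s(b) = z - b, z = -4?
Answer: -548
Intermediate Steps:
s(b) = 4/9 + b/9 (s(b) = -(-4 - b)/9 = 4/9 + b/9)
s(5)*(-548) = (4/9 + (⅑)*5)*(-548) = (4/9 + 5/9)*(-548) = 1*(-548) = -548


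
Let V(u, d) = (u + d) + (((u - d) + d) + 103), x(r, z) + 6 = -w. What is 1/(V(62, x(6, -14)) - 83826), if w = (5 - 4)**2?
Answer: -1/83606 ≈ -1.1961e-5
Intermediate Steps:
w = 1 (w = 1**2 = 1)
x(r, z) = -7 (x(r, z) = -6 - 1*1 = -6 - 1 = -7)
V(u, d) = 103 + d + 2*u (V(u, d) = (d + u) + (u + 103) = (d + u) + (103 + u) = 103 + d + 2*u)
1/(V(62, x(6, -14)) - 83826) = 1/((103 - 7 + 2*62) - 83826) = 1/((103 - 7 + 124) - 83826) = 1/(220 - 83826) = 1/(-83606) = -1/83606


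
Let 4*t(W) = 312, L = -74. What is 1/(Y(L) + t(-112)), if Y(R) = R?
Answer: ¼ ≈ 0.25000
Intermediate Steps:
t(W) = 78 (t(W) = (¼)*312 = 78)
1/(Y(L) + t(-112)) = 1/(-74 + 78) = 1/4 = ¼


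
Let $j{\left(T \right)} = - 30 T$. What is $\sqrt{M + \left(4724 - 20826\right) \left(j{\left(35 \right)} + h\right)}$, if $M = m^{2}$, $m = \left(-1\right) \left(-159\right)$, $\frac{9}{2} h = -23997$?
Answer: $\frac{\sqrt{925190817}}{3} \approx 10139.0$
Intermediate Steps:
$h = - \frac{15998}{3}$ ($h = \frac{2}{9} \left(-23997\right) = - \frac{15998}{3} \approx -5332.7$)
$m = 159$
$M = 25281$ ($M = 159^{2} = 25281$)
$\sqrt{M + \left(4724 - 20826\right) \left(j{\left(35 \right)} + h\right)} = \sqrt{25281 + \left(4724 - 20826\right) \left(\left(-30\right) 35 - \frac{15998}{3}\right)} = \sqrt{25281 - 16102 \left(-1050 - \frac{15998}{3}\right)} = \sqrt{25281 - - \frac{308321096}{3}} = \sqrt{25281 + \frac{308321096}{3}} = \sqrt{\frac{308396939}{3}} = \frac{\sqrt{925190817}}{3}$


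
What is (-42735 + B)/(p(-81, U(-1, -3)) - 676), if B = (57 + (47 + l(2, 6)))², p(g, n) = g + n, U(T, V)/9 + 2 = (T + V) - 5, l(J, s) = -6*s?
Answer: 38111/856 ≈ 44.522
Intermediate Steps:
U(T, V) = -63 + 9*T + 9*V (U(T, V) = -18 + 9*((T + V) - 5) = -18 + 9*(-5 + T + V) = -18 + (-45 + 9*T + 9*V) = -63 + 9*T + 9*V)
B = 4624 (B = (57 + (47 - 6*6))² = (57 + (47 - 36))² = (57 + 11)² = 68² = 4624)
(-42735 + B)/(p(-81, U(-1, -3)) - 676) = (-42735 + 4624)/((-81 + (-63 + 9*(-1) + 9*(-3))) - 676) = -38111/((-81 + (-63 - 9 - 27)) - 676) = -38111/((-81 - 99) - 676) = -38111/(-180 - 676) = -38111/(-856) = -38111*(-1/856) = 38111/856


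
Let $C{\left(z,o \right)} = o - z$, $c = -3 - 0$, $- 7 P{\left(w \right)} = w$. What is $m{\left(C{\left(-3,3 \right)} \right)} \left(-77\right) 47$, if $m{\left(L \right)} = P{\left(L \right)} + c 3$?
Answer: $35673$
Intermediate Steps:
$P{\left(w \right)} = - \frac{w}{7}$
$c = -3$ ($c = -3 + 0 = -3$)
$m{\left(L \right)} = -9 - \frac{L}{7}$ ($m{\left(L \right)} = - \frac{L}{7} - 9 = -9 - \frac{L}{7}$)
$m{\left(C{\left(-3,3 \right)} \right)} \left(-77\right) 47 = \left(-9 - \frac{3 - -3}{7}\right) \left(-77\right) 47 = \left(-9 - \frac{3 + 3}{7}\right) \left(-77\right) 47 = \left(-9 - \frac{6}{7}\right) \left(-77\right) 47 = \left(- \frac{69}{7}\right) \left(-77\right) 47 = 759 \cdot 47 = 35673$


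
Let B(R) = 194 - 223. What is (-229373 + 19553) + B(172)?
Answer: -209849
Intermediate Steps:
B(R) = -29
(-229373 + 19553) + B(172) = (-229373 + 19553) - 29 = -209820 - 29 = -209849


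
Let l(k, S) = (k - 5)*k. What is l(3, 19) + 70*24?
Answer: 1674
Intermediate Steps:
l(k, S) = k*(-5 + k) (l(k, S) = (-5 + k)*k = k*(-5 + k))
l(3, 19) + 70*24 = 3*(-5 + 3) + 70*24 = 3*(-2) + 1680 = -6 + 1680 = 1674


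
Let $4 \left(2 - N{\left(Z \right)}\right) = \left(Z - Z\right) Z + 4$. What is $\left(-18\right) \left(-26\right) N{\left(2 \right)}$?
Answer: $468$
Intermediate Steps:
$N{\left(Z \right)} = 1$ ($N{\left(Z \right)} = 2 - \frac{\left(Z - Z\right) Z + 4}{4} = 2 - \frac{0 Z + 4}{4} = 2 - \frac{0 + 4}{4} = 2 - 1 = 1$)
$\left(-18\right) \left(-26\right) N{\left(2 \right)} = \left(-18\right) \left(-26\right) 1 = 468 \cdot 1 = 468$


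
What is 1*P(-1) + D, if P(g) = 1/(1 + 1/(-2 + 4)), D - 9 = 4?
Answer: 41/3 ≈ 13.667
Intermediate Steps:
D = 13 (D = 9 + 4 = 13)
P(g) = ⅔ (P(g) = 1/(1 + 1/2) = 1/(1 + ½) = 1/(3/2) = ⅔)
1*P(-1) + D = 1*(⅔) + 13 = ⅔ + 13 = 41/3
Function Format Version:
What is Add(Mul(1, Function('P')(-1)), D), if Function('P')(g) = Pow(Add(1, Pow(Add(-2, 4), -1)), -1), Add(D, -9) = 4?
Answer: Rational(41, 3) ≈ 13.667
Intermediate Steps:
D = 13 (D = Add(9, 4) = 13)
Function('P')(g) = Rational(2, 3) (Function('P')(g) = Pow(Add(1, Pow(2, -1)), -1) = Pow(Add(1, Rational(1, 2)), -1) = Pow(Rational(3, 2), -1) = Rational(2, 3))
Add(Mul(1, Function('P')(-1)), D) = Add(Mul(1, Rational(2, 3)), 13) = Add(Rational(2, 3), 13) = Rational(41, 3)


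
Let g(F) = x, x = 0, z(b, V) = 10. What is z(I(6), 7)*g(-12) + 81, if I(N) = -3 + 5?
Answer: 81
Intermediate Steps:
I(N) = 2
g(F) = 0
z(I(6), 7)*g(-12) + 81 = 10*0 + 81 = 0 + 81 = 81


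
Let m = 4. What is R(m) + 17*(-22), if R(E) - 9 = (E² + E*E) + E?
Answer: -329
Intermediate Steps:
R(E) = 9 + E + 2*E² (R(E) = 9 + ((E² + E*E) + E) = 9 + ((E² + E²) + E) = 9 + (2*E² + E) = 9 + (E + 2*E²) = 9 + E + 2*E²)
R(m) + 17*(-22) = (9 + 4 + 2*4²) + 17*(-22) = (9 + 4 + 2*16) - 374 = (9 + 4 + 32) - 374 = 45 - 374 = -329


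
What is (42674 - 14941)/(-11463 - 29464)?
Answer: -27733/40927 ≈ -0.67762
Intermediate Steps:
(42674 - 14941)/(-11463 - 29464) = 27733/(-40927) = 27733*(-1/40927) = -27733/40927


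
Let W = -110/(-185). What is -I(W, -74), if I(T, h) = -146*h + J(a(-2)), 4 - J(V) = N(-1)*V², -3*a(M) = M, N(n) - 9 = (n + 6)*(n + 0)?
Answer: -97256/9 ≈ -10806.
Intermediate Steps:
N(n) = 9 + n*(6 + n) (N(n) = 9 + (n + 6)*(n + 0) = 9 + (6 + n)*n = 9 + n*(6 + n))
a(M) = -M/3
J(V) = 4 - 4*V² (J(V) = 4 - (9 + (-1)² + 6*(-1))*V² = 4 - (9 + 1 - 6)*V² = 4 - 4*V²)
W = 22/37 (W = -110*(-1/185) = 22/37 ≈ 0.59459)
I(T, h) = 20/9 - 146*h (I(T, h) = -146*h + (4 - 4*(-⅓*(-2))²) = -146*h + (4 - 4*(⅔)²) = -146*h + (4 - 4*4/9) = -146*h + (4 - 16/9) = -146*h + 20/9 = 20/9 - 146*h)
-I(W, -74) = -(20/9 - 146*(-74)) = -(20/9 + 10804) = -1*97256/9 = -97256/9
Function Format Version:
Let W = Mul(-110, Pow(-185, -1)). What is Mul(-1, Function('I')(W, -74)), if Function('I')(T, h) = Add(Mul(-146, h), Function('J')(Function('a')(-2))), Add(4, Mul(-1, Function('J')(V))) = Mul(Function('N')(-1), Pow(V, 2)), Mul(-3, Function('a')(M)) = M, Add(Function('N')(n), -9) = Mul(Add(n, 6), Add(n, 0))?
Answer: Rational(-97256, 9) ≈ -10806.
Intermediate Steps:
Function('N')(n) = Add(9, Mul(n, Add(6, n))) (Function('N')(n) = Add(9, Mul(Add(n, 6), Add(n, 0))) = Add(9, Mul(Add(6, n), n)) = Add(9, Mul(n, Add(6, n))))
Function('a')(M) = Mul(Rational(-1, 3), M)
Function('J')(V) = Add(4, Mul(-4, Pow(V, 2))) (Function('J')(V) = Add(4, Mul(-1, Mul(Add(9, Pow(-1, 2), Mul(6, -1)), Pow(V, 2)))) = Add(4, Mul(-1, Mul(Add(9, 1, -6), Pow(V, 2)))) = Add(4, Mul(-1, Mul(4, Pow(V, 2)))) = Add(4, Mul(-4, Pow(V, 2))))
W = Rational(22, 37) (W = Mul(-110, Rational(-1, 185)) = Rational(22, 37) ≈ 0.59459)
Function('I')(T, h) = Add(Rational(20, 9), Mul(-146, h)) (Function('I')(T, h) = Add(Mul(-146, h), Add(4, Mul(-4, Pow(Mul(Rational(-1, 3), -2), 2)))) = Add(Mul(-146, h), Add(4, Mul(-4, Pow(Rational(2, 3), 2)))) = Add(Mul(-146, h), Add(4, Mul(-4, Rational(4, 9)))) = Add(Mul(-146, h), Add(4, Rational(-16, 9))) = Add(Mul(-146, h), Rational(20, 9)) = Add(Rational(20, 9), Mul(-146, h)))
Mul(-1, Function('I')(W, -74)) = Mul(-1, Add(Rational(20, 9), Mul(-146, -74))) = Mul(-1, Add(Rational(20, 9), 10804)) = Mul(-1, Rational(97256, 9)) = Rational(-97256, 9)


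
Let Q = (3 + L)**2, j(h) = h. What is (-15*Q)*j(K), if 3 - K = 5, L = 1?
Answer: 480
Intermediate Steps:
K = -2 (K = 3 - 1*5 = 3 - 5 = -2)
Q = 16 (Q = (3 + 1)**2 = 4**2 = 16)
(-15*Q)*j(K) = -15*16*(-2) = -240*(-2) = 480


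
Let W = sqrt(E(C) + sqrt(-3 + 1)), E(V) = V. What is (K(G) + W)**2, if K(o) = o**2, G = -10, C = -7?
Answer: (100 + sqrt(-7 + I*sqrt(2)))**2 ≈ 10046.0 + 533.23*I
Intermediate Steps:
W = sqrt(-7 + I*sqrt(2)) (W = sqrt(-7 + sqrt(-3 + 1)) = sqrt(-7 + sqrt(-2)) = sqrt(-7 + I*sqrt(2)) ≈ 0.26592 + 2.6591*I)
(K(G) + W)**2 = ((-10)**2 + sqrt(-7 + I*sqrt(2)))**2 = (100 + sqrt(-7 + I*sqrt(2)))**2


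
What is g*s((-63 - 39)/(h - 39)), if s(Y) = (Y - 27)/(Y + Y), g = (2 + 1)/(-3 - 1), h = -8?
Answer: 1167/272 ≈ 4.2904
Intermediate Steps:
g = -¾ (g = 3/(-4) = 3*(-¼) = -¾ ≈ -0.75000)
s(Y) = (-27 + Y)/(2*Y) (s(Y) = (-27 + Y)/((2*Y)) = (-27 + Y)*(1/(2*Y)) = (-27 + Y)/(2*Y))
g*s((-63 - 39)/(h - 39)) = -3*(-27 + (-63 - 39)/(-8 - 39))/(8*((-63 - 39)/(-8 - 39))) = -3*(-27 - 102/(-47))/(8*((-102/(-47)))) = -3*(-27 - 102*(-1/47))/(8*((-102*(-1/47)))) = -3*(-27 + 102/47)/(8*102/47) = -3*47*(-1167)/(8*102*47) = -¾*(-389/68) = 1167/272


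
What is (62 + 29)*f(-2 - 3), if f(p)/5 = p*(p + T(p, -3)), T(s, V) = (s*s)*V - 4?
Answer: 191100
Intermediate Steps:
T(s, V) = -4 + V*s**2 (T(s, V) = s**2*V - 4 = V*s**2 - 4 = -4 + V*s**2)
f(p) = 5*p*(-4 + p - 3*p**2) (f(p) = 5*(p*(p + (-4 - 3*p**2))) = 5*(p*(-4 + p - 3*p**2)) = 5*p*(-4 + p - 3*p**2))
(62 + 29)*f(-2 - 3) = (62 + 29)*(5*(-2 - 3)*(-4 + (-2 - 3) - 3*(-2 - 3)**2)) = 91*(5*(-5)*(-4 - 5 - 3*(-5)**2)) = 91*(5*(-5)*(-4 - 5 - 3*25)) = 91*(5*(-5)*(-4 - 5 - 75)) = 91*(5*(-5)*(-84)) = 91*2100 = 191100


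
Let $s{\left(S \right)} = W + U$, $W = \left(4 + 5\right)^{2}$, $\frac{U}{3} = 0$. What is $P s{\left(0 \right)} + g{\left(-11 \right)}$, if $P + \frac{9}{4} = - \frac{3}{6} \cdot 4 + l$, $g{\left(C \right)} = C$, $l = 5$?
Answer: $\frac{199}{4} \approx 49.75$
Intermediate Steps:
$U = 0$ ($U = 3 \cdot 0 = 0$)
$W = 81$ ($W = 9^{2} = 81$)
$s{\left(S \right)} = 81$ ($s{\left(S \right)} = 81 + 0 = 81$)
$P = \frac{3}{4}$ ($P = - \frac{9}{4} + \left(- \frac{3}{6} \cdot 4 + 5\right) = - \frac{9}{4} + \left(\left(-3\right) \frac{1}{6} \cdot 4 + 5\right) = - \frac{9}{4} + \left(\left(- \frac{1}{2}\right) 4 + 5\right) = - \frac{9}{4} + \left(-2 + 5\right) = - \frac{9}{4} + 3 = \frac{3}{4} \approx 0.75$)
$P s{\left(0 \right)} + g{\left(-11 \right)} = \frac{3}{4} \cdot 81 - 11 = \frac{243}{4} - 11 = \frac{199}{4}$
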